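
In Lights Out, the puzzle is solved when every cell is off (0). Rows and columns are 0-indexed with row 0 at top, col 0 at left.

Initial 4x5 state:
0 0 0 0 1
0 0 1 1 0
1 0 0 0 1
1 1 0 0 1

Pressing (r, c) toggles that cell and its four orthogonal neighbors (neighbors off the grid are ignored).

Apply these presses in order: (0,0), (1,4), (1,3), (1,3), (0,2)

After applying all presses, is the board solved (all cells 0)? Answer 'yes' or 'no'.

After press 1 at (0,0):
1 1 0 0 1
1 0 1 1 0
1 0 0 0 1
1 1 0 0 1

After press 2 at (1,4):
1 1 0 0 0
1 0 1 0 1
1 0 0 0 0
1 1 0 0 1

After press 3 at (1,3):
1 1 0 1 0
1 0 0 1 0
1 0 0 1 0
1 1 0 0 1

After press 4 at (1,3):
1 1 0 0 0
1 0 1 0 1
1 0 0 0 0
1 1 0 0 1

After press 5 at (0,2):
1 0 1 1 0
1 0 0 0 1
1 0 0 0 0
1 1 0 0 1

Lights still on: 9

Answer: no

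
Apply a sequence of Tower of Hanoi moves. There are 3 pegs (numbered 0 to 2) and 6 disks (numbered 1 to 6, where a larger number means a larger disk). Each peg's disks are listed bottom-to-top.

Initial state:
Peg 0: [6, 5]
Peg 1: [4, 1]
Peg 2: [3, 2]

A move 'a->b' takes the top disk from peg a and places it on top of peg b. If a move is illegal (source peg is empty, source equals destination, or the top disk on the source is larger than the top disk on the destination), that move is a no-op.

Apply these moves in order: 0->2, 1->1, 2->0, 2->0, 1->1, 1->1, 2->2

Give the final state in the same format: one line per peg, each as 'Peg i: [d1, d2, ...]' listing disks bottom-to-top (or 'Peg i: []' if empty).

After move 1 (0->2):
Peg 0: [6, 5]
Peg 1: [4, 1]
Peg 2: [3, 2]

After move 2 (1->1):
Peg 0: [6, 5]
Peg 1: [4, 1]
Peg 2: [3, 2]

After move 3 (2->0):
Peg 0: [6, 5, 2]
Peg 1: [4, 1]
Peg 2: [3]

After move 4 (2->0):
Peg 0: [6, 5, 2]
Peg 1: [4, 1]
Peg 2: [3]

After move 5 (1->1):
Peg 0: [6, 5, 2]
Peg 1: [4, 1]
Peg 2: [3]

After move 6 (1->1):
Peg 0: [6, 5, 2]
Peg 1: [4, 1]
Peg 2: [3]

After move 7 (2->2):
Peg 0: [6, 5, 2]
Peg 1: [4, 1]
Peg 2: [3]

Answer: Peg 0: [6, 5, 2]
Peg 1: [4, 1]
Peg 2: [3]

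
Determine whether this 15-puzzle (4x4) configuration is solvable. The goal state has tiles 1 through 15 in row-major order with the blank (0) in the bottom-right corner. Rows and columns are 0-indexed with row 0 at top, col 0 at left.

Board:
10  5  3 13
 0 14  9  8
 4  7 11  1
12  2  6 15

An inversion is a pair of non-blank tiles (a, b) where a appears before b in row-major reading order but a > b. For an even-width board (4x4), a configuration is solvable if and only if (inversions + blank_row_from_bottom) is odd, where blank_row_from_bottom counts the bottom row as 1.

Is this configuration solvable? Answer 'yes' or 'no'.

Answer: yes

Derivation:
Inversions: 54
Blank is in row 1 (0-indexed from top), which is row 3 counting from the bottom (bottom = 1).
54 + 3 = 57, which is odd, so the puzzle is solvable.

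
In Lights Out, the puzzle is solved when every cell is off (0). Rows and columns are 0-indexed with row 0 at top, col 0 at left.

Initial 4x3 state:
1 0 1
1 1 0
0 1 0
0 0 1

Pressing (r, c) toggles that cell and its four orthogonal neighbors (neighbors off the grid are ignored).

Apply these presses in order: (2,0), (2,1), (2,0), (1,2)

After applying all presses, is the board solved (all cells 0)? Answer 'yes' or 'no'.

After press 1 at (2,0):
1 0 1
0 1 0
1 0 0
1 0 1

After press 2 at (2,1):
1 0 1
0 0 0
0 1 1
1 1 1

After press 3 at (2,0):
1 0 1
1 0 0
1 0 1
0 1 1

After press 4 at (1,2):
1 0 0
1 1 1
1 0 0
0 1 1

Lights still on: 7

Answer: no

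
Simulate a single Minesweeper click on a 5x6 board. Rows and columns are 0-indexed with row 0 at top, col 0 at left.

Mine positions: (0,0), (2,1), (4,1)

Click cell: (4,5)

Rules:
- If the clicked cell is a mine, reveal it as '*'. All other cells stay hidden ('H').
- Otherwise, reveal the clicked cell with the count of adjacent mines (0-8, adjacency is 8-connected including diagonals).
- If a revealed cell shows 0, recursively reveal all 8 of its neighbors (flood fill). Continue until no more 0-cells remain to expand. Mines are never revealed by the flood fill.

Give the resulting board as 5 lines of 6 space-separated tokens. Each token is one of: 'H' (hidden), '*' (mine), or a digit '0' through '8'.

H 1 0 0 0 0
H 2 1 0 0 0
H H 1 0 0 0
H H 2 0 0 0
H H 1 0 0 0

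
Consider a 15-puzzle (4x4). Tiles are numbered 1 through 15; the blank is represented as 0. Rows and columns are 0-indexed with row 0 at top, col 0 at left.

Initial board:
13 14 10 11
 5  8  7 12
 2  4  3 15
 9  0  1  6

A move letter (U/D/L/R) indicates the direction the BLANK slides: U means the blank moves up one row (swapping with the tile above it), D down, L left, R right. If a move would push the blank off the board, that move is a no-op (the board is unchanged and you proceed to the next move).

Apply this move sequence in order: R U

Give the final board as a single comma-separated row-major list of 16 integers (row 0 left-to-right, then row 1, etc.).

Answer: 13, 14, 10, 11, 5, 8, 7, 12, 2, 4, 0, 15, 9, 1, 3, 6

Derivation:
After move 1 (R):
13 14 10 11
 5  8  7 12
 2  4  3 15
 9  1  0  6

After move 2 (U):
13 14 10 11
 5  8  7 12
 2  4  0 15
 9  1  3  6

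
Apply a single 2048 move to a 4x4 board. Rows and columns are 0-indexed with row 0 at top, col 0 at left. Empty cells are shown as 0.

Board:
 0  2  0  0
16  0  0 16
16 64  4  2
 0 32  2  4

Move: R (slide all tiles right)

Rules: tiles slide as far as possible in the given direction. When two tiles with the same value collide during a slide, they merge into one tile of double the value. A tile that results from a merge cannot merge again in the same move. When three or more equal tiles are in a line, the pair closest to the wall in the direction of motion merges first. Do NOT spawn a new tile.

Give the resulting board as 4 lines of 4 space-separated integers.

Answer:  0  0  0  2
 0  0  0 32
16 64  4  2
 0 32  2  4

Derivation:
Slide right:
row 0: [0, 2, 0, 0] -> [0, 0, 0, 2]
row 1: [16, 0, 0, 16] -> [0, 0, 0, 32]
row 2: [16, 64, 4, 2] -> [16, 64, 4, 2]
row 3: [0, 32, 2, 4] -> [0, 32, 2, 4]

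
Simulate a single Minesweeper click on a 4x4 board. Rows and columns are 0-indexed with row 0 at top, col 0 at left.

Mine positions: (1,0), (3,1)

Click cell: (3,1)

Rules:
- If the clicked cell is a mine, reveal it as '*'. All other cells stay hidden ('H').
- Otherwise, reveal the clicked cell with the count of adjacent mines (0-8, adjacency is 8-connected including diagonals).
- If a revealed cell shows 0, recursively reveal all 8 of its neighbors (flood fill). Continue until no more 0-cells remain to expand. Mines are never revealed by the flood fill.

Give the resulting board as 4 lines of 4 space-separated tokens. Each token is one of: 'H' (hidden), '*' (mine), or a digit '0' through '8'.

H H H H
H H H H
H H H H
H * H H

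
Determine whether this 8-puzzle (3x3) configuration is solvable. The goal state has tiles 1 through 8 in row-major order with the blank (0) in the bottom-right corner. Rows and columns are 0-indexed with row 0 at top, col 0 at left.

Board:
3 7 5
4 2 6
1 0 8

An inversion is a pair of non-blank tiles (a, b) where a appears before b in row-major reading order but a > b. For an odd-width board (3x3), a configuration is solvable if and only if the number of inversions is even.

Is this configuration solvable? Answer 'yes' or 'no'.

Answer: yes

Derivation:
Inversions (pairs i<j in row-major order where tile[i] > tile[j] > 0): 14
14 is even, so the puzzle is solvable.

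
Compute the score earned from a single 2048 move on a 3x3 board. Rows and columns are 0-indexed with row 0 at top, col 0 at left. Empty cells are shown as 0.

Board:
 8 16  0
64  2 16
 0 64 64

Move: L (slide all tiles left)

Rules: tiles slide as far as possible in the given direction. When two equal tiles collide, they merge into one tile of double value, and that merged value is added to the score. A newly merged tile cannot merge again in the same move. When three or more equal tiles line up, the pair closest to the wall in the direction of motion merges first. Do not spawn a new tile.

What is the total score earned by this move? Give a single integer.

Answer: 128

Derivation:
Slide left:
row 0: [8, 16, 0] -> [8, 16, 0]  score +0 (running 0)
row 1: [64, 2, 16] -> [64, 2, 16]  score +0 (running 0)
row 2: [0, 64, 64] -> [128, 0, 0]  score +128 (running 128)
Board after move:
  8  16   0
 64   2  16
128   0   0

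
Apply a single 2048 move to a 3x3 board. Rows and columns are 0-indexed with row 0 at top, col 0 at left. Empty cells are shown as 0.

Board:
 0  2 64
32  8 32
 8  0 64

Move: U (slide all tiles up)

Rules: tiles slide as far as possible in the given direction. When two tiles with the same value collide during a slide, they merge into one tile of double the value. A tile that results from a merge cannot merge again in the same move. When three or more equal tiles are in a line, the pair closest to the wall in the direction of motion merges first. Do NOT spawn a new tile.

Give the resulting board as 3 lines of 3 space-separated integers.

Answer: 32  2 64
 8  8 32
 0  0 64

Derivation:
Slide up:
col 0: [0, 32, 8] -> [32, 8, 0]
col 1: [2, 8, 0] -> [2, 8, 0]
col 2: [64, 32, 64] -> [64, 32, 64]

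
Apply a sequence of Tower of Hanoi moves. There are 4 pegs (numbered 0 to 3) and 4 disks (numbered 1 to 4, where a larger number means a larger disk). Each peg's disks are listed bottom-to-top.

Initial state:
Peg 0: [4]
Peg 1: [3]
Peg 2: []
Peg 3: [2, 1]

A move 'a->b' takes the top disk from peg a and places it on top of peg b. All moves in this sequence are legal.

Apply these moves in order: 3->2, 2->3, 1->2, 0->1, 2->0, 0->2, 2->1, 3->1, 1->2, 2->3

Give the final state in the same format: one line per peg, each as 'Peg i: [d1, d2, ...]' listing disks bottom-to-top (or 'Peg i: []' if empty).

Answer: Peg 0: []
Peg 1: [4, 3]
Peg 2: []
Peg 3: [2, 1]

Derivation:
After move 1 (3->2):
Peg 0: [4]
Peg 1: [3]
Peg 2: [1]
Peg 3: [2]

After move 2 (2->3):
Peg 0: [4]
Peg 1: [3]
Peg 2: []
Peg 3: [2, 1]

After move 3 (1->2):
Peg 0: [4]
Peg 1: []
Peg 2: [3]
Peg 3: [2, 1]

After move 4 (0->1):
Peg 0: []
Peg 1: [4]
Peg 2: [3]
Peg 3: [2, 1]

After move 5 (2->0):
Peg 0: [3]
Peg 1: [4]
Peg 2: []
Peg 3: [2, 1]

After move 6 (0->2):
Peg 0: []
Peg 1: [4]
Peg 2: [3]
Peg 3: [2, 1]

After move 7 (2->1):
Peg 0: []
Peg 1: [4, 3]
Peg 2: []
Peg 3: [2, 1]

After move 8 (3->1):
Peg 0: []
Peg 1: [4, 3, 1]
Peg 2: []
Peg 3: [2]

After move 9 (1->2):
Peg 0: []
Peg 1: [4, 3]
Peg 2: [1]
Peg 3: [2]

After move 10 (2->3):
Peg 0: []
Peg 1: [4, 3]
Peg 2: []
Peg 3: [2, 1]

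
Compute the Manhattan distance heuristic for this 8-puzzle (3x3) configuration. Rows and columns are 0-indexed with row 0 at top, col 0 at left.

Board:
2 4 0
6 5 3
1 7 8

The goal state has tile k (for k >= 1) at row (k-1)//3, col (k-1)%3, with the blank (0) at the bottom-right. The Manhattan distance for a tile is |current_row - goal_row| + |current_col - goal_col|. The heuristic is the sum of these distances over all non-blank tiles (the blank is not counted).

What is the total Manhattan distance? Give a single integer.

Answer: 10

Derivation:
Tile 2: at (0,0), goal (0,1), distance |0-0|+|0-1| = 1
Tile 4: at (0,1), goal (1,0), distance |0-1|+|1-0| = 2
Tile 6: at (1,0), goal (1,2), distance |1-1|+|0-2| = 2
Tile 5: at (1,1), goal (1,1), distance |1-1|+|1-1| = 0
Tile 3: at (1,2), goal (0,2), distance |1-0|+|2-2| = 1
Tile 1: at (2,0), goal (0,0), distance |2-0|+|0-0| = 2
Tile 7: at (2,1), goal (2,0), distance |2-2|+|1-0| = 1
Tile 8: at (2,2), goal (2,1), distance |2-2|+|2-1| = 1
Sum: 1 + 2 + 2 + 0 + 1 + 2 + 1 + 1 = 10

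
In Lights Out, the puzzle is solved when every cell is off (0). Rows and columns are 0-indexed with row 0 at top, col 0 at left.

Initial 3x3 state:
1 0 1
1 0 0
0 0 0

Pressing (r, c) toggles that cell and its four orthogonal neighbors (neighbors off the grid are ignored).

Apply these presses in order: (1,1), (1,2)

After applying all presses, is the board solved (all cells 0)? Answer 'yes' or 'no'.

After press 1 at (1,1):
1 1 1
0 1 1
0 1 0

After press 2 at (1,2):
1 1 0
0 0 0
0 1 1

Lights still on: 4

Answer: no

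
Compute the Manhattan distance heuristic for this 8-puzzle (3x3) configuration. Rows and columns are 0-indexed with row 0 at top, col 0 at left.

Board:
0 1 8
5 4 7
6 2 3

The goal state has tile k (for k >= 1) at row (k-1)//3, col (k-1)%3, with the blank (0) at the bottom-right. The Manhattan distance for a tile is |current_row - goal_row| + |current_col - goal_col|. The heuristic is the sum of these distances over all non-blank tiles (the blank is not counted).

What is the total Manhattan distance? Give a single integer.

Answer: 16

Derivation:
Tile 1: at (0,1), goal (0,0), distance |0-0|+|1-0| = 1
Tile 8: at (0,2), goal (2,1), distance |0-2|+|2-1| = 3
Tile 5: at (1,0), goal (1,1), distance |1-1|+|0-1| = 1
Tile 4: at (1,1), goal (1,0), distance |1-1|+|1-0| = 1
Tile 7: at (1,2), goal (2,0), distance |1-2|+|2-0| = 3
Tile 6: at (2,0), goal (1,2), distance |2-1|+|0-2| = 3
Tile 2: at (2,1), goal (0,1), distance |2-0|+|1-1| = 2
Tile 3: at (2,2), goal (0,2), distance |2-0|+|2-2| = 2
Sum: 1 + 3 + 1 + 1 + 3 + 3 + 2 + 2 = 16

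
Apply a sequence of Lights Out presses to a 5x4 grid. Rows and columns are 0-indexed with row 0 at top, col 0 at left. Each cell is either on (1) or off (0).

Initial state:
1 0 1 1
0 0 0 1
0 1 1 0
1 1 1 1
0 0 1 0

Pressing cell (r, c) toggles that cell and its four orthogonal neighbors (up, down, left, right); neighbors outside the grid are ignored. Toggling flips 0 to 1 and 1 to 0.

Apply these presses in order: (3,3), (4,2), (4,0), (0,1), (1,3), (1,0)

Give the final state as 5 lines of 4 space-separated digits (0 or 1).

Answer: 1 1 0 0
1 0 1 0
1 1 1 0
0 1 1 0
1 0 0 0

Derivation:
After press 1 at (3,3):
1 0 1 1
0 0 0 1
0 1 1 1
1 1 0 0
0 0 1 1

After press 2 at (4,2):
1 0 1 1
0 0 0 1
0 1 1 1
1 1 1 0
0 1 0 0

After press 3 at (4,0):
1 0 1 1
0 0 0 1
0 1 1 1
0 1 1 0
1 0 0 0

After press 4 at (0,1):
0 1 0 1
0 1 0 1
0 1 1 1
0 1 1 0
1 0 0 0

After press 5 at (1,3):
0 1 0 0
0 1 1 0
0 1 1 0
0 1 1 0
1 0 0 0

After press 6 at (1,0):
1 1 0 0
1 0 1 0
1 1 1 0
0 1 1 0
1 0 0 0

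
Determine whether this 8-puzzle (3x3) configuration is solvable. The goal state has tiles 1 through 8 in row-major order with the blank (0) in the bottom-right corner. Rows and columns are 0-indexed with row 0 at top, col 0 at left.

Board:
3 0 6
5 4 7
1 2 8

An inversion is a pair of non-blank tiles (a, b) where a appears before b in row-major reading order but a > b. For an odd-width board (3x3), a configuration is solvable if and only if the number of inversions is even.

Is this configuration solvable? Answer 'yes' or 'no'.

Answer: no

Derivation:
Inversions (pairs i<j in row-major order where tile[i] > tile[j] > 0): 13
13 is odd, so the puzzle is not solvable.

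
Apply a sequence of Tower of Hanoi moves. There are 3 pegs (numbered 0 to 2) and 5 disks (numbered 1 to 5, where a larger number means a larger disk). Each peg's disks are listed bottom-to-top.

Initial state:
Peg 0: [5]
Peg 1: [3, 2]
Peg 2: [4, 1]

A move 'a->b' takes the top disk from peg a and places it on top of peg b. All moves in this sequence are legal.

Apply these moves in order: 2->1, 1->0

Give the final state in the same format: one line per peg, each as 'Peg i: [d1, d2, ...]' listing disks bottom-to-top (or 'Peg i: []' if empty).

Answer: Peg 0: [5, 1]
Peg 1: [3, 2]
Peg 2: [4]

Derivation:
After move 1 (2->1):
Peg 0: [5]
Peg 1: [3, 2, 1]
Peg 2: [4]

After move 2 (1->0):
Peg 0: [5, 1]
Peg 1: [3, 2]
Peg 2: [4]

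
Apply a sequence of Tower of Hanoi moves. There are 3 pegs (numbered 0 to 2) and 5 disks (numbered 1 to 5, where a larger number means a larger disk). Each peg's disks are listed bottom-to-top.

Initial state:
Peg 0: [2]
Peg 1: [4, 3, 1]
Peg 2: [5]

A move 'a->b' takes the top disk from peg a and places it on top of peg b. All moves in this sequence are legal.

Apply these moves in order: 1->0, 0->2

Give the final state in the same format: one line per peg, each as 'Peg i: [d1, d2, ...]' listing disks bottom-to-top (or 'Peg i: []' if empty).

Answer: Peg 0: [2]
Peg 1: [4, 3]
Peg 2: [5, 1]

Derivation:
After move 1 (1->0):
Peg 0: [2, 1]
Peg 1: [4, 3]
Peg 2: [5]

After move 2 (0->2):
Peg 0: [2]
Peg 1: [4, 3]
Peg 2: [5, 1]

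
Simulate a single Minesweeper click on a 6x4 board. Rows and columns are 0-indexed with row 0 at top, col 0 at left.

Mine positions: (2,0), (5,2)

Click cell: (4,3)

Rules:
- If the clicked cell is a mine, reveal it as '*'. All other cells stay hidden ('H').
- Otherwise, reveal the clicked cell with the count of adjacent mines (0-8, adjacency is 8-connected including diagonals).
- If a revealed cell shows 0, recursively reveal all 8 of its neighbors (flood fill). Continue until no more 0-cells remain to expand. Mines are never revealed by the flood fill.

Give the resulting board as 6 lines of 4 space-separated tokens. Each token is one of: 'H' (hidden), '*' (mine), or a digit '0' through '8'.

H H H H
H H H H
H H H H
H H H H
H H H 1
H H H H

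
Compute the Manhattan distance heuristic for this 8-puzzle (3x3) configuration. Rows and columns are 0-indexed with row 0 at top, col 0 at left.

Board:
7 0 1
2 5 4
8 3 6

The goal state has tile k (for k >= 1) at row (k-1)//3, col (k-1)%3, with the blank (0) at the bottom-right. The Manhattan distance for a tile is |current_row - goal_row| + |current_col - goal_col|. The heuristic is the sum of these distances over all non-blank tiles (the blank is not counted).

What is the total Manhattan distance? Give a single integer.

Answer: 13

Derivation:
Tile 7: at (0,0), goal (2,0), distance |0-2|+|0-0| = 2
Tile 1: at (0,2), goal (0,0), distance |0-0|+|2-0| = 2
Tile 2: at (1,0), goal (0,1), distance |1-0|+|0-1| = 2
Tile 5: at (1,1), goal (1,1), distance |1-1|+|1-1| = 0
Tile 4: at (1,2), goal (1,0), distance |1-1|+|2-0| = 2
Tile 8: at (2,0), goal (2,1), distance |2-2|+|0-1| = 1
Tile 3: at (2,1), goal (0,2), distance |2-0|+|1-2| = 3
Tile 6: at (2,2), goal (1,2), distance |2-1|+|2-2| = 1
Sum: 2 + 2 + 2 + 0 + 2 + 1 + 3 + 1 = 13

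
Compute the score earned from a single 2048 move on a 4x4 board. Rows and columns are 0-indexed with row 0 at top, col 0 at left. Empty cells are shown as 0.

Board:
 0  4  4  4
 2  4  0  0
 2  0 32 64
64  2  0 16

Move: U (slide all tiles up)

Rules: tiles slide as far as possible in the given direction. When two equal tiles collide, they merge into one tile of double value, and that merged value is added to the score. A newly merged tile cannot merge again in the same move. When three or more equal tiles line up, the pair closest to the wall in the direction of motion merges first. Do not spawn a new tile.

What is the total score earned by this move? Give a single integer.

Slide up:
col 0: [0, 2, 2, 64] -> [4, 64, 0, 0]  score +4 (running 4)
col 1: [4, 4, 0, 2] -> [8, 2, 0, 0]  score +8 (running 12)
col 2: [4, 0, 32, 0] -> [4, 32, 0, 0]  score +0 (running 12)
col 3: [4, 0, 64, 16] -> [4, 64, 16, 0]  score +0 (running 12)
Board after move:
 4  8  4  4
64  2 32 64
 0  0  0 16
 0  0  0  0

Answer: 12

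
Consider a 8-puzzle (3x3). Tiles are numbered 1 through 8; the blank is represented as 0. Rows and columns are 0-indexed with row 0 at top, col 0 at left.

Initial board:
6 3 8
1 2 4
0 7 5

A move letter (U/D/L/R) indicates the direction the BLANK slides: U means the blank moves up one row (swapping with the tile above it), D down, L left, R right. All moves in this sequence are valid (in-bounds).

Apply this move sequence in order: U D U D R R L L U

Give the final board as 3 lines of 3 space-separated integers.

Answer: 6 3 8
0 2 4
1 7 5

Derivation:
After move 1 (U):
6 3 8
0 2 4
1 7 5

After move 2 (D):
6 3 8
1 2 4
0 7 5

After move 3 (U):
6 3 8
0 2 4
1 7 5

After move 4 (D):
6 3 8
1 2 4
0 7 5

After move 5 (R):
6 3 8
1 2 4
7 0 5

After move 6 (R):
6 3 8
1 2 4
7 5 0

After move 7 (L):
6 3 8
1 2 4
7 0 5

After move 8 (L):
6 3 8
1 2 4
0 7 5

After move 9 (U):
6 3 8
0 2 4
1 7 5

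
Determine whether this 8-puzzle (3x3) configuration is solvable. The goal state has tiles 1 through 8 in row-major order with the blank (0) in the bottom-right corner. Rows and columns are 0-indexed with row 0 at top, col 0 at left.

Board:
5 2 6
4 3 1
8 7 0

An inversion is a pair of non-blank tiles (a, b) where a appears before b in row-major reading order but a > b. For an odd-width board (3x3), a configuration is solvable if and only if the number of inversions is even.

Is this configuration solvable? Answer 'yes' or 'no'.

Answer: yes

Derivation:
Inversions (pairs i<j in row-major order where tile[i] > tile[j] > 0): 12
12 is even, so the puzzle is solvable.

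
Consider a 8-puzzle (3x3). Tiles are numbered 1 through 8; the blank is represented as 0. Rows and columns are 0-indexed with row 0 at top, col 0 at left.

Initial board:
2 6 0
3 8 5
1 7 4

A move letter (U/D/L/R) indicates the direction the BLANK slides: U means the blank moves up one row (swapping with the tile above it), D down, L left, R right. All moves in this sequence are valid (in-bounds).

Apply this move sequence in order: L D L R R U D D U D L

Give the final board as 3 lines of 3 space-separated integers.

After move 1 (L):
2 0 6
3 8 5
1 7 4

After move 2 (D):
2 8 6
3 0 5
1 7 4

After move 3 (L):
2 8 6
0 3 5
1 7 4

After move 4 (R):
2 8 6
3 0 5
1 7 4

After move 5 (R):
2 8 6
3 5 0
1 7 4

After move 6 (U):
2 8 0
3 5 6
1 7 4

After move 7 (D):
2 8 6
3 5 0
1 7 4

After move 8 (D):
2 8 6
3 5 4
1 7 0

After move 9 (U):
2 8 6
3 5 0
1 7 4

After move 10 (D):
2 8 6
3 5 4
1 7 0

After move 11 (L):
2 8 6
3 5 4
1 0 7

Answer: 2 8 6
3 5 4
1 0 7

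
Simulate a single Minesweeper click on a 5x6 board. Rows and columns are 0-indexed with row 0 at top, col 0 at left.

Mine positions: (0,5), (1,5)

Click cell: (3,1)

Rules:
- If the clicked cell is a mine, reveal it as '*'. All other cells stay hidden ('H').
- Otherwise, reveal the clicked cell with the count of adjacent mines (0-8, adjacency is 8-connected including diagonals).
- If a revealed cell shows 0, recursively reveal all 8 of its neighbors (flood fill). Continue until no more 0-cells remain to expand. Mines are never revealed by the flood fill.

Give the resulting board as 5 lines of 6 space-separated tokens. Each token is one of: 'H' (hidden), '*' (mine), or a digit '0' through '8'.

0 0 0 0 2 H
0 0 0 0 2 H
0 0 0 0 1 1
0 0 0 0 0 0
0 0 0 0 0 0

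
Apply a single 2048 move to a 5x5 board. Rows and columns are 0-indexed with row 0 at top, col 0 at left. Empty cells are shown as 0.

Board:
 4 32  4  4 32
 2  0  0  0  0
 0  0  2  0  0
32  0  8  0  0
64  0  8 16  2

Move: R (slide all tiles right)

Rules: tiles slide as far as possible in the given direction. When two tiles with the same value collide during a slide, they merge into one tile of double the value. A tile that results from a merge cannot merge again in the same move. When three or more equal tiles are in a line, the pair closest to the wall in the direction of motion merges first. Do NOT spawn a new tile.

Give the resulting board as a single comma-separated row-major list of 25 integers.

Answer: 0, 4, 32, 8, 32, 0, 0, 0, 0, 2, 0, 0, 0, 0, 2, 0, 0, 0, 32, 8, 0, 64, 8, 16, 2

Derivation:
Slide right:
row 0: [4, 32, 4, 4, 32] -> [0, 4, 32, 8, 32]
row 1: [2, 0, 0, 0, 0] -> [0, 0, 0, 0, 2]
row 2: [0, 0, 2, 0, 0] -> [0, 0, 0, 0, 2]
row 3: [32, 0, 8, 0, 0] -> [0, 0, 0, 32, 8]
row 4: [64, 0, 8, 16, 2] -> [0, 64, 8, 16, 2]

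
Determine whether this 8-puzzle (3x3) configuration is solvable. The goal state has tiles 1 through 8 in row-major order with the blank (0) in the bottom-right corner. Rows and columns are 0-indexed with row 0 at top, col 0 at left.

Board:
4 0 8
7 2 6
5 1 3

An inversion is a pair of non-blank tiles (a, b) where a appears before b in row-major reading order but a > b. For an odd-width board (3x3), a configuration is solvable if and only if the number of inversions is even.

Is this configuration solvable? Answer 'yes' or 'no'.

Inversions (pairs i<j in row-major order where tile[i] > tile[j] > 0): 20
20 is even, so the puzzle is solvable.

Answer: yes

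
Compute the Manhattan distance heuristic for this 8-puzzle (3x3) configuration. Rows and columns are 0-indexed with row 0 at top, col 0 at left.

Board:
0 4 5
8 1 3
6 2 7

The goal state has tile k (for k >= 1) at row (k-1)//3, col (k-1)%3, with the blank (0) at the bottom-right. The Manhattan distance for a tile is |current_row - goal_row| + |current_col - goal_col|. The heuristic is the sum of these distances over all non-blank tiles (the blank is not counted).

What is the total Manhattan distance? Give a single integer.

Tile 4: at (0,1), goal (1,0), distance |0-1|+|1-0| = 2
Tile 5: at (0,2), goal (1,1), distance |0-1|+|2-1| = 2
Tile 8: at (1,0), goal (2,1), distance |1-2|+|0-1| = 2
Tile 1: at (1,1), goal (0,0), distance |1-0|+|1-0| = 2
Tile 3: at (1,2), goal (0,2), distance |1-0|+|2-2| = 1
Tile 6: at (2,0), goal (1,2), distance |2-1|+|0-2| = 3
Tile 2: at (2,1), goal (0,1), distance |2-0|+|1-1| = 2
Tile 7: at (2,2), goal (2,0), distance |2-2|+|2-0| = 2
Sum: 2 + 2 + 2 + 2 + 1 + 3 + 2 + 2 = 16

Answer: 16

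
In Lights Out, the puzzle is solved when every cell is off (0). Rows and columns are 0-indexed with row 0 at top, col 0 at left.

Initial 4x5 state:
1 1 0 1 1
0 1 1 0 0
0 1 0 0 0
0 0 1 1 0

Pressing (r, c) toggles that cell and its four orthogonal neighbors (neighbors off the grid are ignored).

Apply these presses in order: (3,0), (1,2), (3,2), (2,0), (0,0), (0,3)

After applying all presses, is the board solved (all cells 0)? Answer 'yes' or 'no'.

Answer: yes

Derivation:
After press 1 at (3,0):
1 1 0 1 1
0 1 1 0 0
1 1 0 0 0
1 1 1 1 0

After press 2 at (1,2):
1 1 1 1 1
0 0 0 1 0
1 1 1 0 0
1 1 1 1 0

After press 3 at (3,2):
1 1 1 1 1
0 0 0 1 0
1 1 0 0 0
1 0 0 0 0

After press 4 at (2,0):
1 1 1 1 1
1 0 0 1 0
0 0 0 0 0
0 0 0 0 0

After press 5 at (0,0):
0 0 1 1 1
0 0 0 1 0
0 0 0 0 0
0 0 0 0 0

After press 6 at (0,3):
0 0 0 0 0
0 0 0 0 0
0 0 0 0 0
0 0 0 0 0

Lights still on: 0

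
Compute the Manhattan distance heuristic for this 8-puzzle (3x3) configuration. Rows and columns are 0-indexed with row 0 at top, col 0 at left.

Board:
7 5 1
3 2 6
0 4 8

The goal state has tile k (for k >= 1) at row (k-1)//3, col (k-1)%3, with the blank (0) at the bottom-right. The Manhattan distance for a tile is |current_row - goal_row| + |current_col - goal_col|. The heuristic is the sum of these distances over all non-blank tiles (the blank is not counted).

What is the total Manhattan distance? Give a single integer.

Tile 7: at (0,0), goal (2,0), distance |0-2|+|0-0| = 2
Tile 5: at (0,1), goal (1,1), distance |0-1|+|1-1| = 1
Tile 1: at (0,2), goal (0,0), distance |0-0|+|2-0| = 2
Tile 3: at (1,0), goal (0,2), distance |1-0|+|0-2| = 3
Tile 2: at (1,1), goal (0,1), distance |1-0|+|1-1| = 1
Tile 6: at (1,2), goal (1,2), distance |1-1|+|2-2| = 0
Tile 4: at (2,1), goal (1,0), distance |2-1|+|1-0| = 2
Tile 8: at (2,2), goal (2,1), distance |2-2|+|2-1| = 1
Sum: 2 + 1 + 2 + 3 + 1 + 0 + 2 + 1 = 12

Answer: 12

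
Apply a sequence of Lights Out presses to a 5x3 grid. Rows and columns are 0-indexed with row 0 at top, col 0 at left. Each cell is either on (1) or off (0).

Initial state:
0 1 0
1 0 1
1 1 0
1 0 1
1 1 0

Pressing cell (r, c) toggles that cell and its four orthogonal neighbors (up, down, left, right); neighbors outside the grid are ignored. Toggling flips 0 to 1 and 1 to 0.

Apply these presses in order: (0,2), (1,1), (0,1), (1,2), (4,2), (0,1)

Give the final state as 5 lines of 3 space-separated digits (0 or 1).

Answer: 0 1 0
0 0 0
1 0 1
1 0 0
1 0 1

Derivation:
After press 1 at (0,2):
0 0 1
1 0 0
1 1 0
1 0 1
1 1 0

After press 2 at (1,1):
0 1 1
0 1 1
1 0 0
1 0 1
1 1 0

After press 3 at (0,1):
1 0 0
0 0 1
1 0 0
1 0 1
1 1 0

After press 4 at (1,2):
1 0 1
0 1 0
1 0 1
1 0 1
1 1 0

After press 5 at (4,2):
1 0 1
0 1 0
1 0 1
1 0 0
1 0 1

After press 6 at (0,1):
0 1 0
0 0 0
1 0 1
1 0 0
1 0 1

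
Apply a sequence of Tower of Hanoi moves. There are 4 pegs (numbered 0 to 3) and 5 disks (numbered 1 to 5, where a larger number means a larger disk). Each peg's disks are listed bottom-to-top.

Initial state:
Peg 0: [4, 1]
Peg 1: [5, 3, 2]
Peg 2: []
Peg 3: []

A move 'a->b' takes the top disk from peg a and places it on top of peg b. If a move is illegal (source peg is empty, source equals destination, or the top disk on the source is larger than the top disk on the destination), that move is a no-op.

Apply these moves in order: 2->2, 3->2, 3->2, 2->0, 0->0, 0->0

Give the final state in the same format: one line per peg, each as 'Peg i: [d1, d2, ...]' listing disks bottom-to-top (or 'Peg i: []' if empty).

After move 1 (2->2):
Peg 0: [4, 1]
Peg 1: [5, 3, 2]
Peg 2: []
Peg 3: []

After move 2 (3->2):
Peg 0: [4, 1]
Peg 1: [5, 3, 2]
Peg 2: []
Peg 3: []

After move 3 (3->2):
Peg 0: [4, 1]
Peg 1: [5, 3, 2]
Peg 2: []
Peg 3: []

After move 4 (2->0):
Peg 0: [4, 1]
Peg 1: [5, 3, 2]
Peg 2: []
Peg 3: []

After move 5 (0->0):
Peg 0: [4, 1]
Peg 1: [5, 3, 2]
Peg 2: []
Peg 3: []

After move 6 (0->0):
Peg 0: [4, 1]
Peg 1: [5, 3, 2]
Peg 2: []
Peg 3: []

Answer: Peg 0: [4, 1]
Peg 1: [5, 3, 2]
Peg 2: []
Peg 3: []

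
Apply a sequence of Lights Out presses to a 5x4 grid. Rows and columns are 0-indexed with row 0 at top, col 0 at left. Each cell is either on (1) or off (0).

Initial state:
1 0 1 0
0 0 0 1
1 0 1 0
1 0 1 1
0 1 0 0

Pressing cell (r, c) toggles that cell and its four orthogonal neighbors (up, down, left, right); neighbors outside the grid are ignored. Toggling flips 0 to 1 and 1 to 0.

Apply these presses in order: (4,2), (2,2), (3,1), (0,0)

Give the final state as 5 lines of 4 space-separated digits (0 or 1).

Answer: 0 1 1 0
1 0 1 1
1 0 0 1
0 1 0 1
0 1 1 1

Derivation:
After press 1 at (4,2):
1 0 1 0
0 0 0 1
1 0 1 0
1 0 0 1
0 0 1 1

After press 2 at (2,2):
1 0 1 0
0 0 1 1
1 1 0 1
1 0 1 1
0 0 1 1

After press 3 at (3,1):
1 0 1 0
0 0 1 1
1 0 0 1
0 1 0 1
0 1 1 1

After press 4 at (0,0):
0 1 1 0
1 0 1 1
1 0 0 1
0 1 0 1
0 1 1 1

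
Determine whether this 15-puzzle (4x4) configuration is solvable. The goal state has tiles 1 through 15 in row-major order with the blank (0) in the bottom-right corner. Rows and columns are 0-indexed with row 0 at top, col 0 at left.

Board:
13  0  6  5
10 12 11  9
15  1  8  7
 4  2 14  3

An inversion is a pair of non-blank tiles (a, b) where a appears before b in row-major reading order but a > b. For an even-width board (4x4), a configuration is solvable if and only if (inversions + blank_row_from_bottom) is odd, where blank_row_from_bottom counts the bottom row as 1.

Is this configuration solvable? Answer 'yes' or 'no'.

Answer: no

Derivation:
Inversions: 66
Blank is in row 0 (0-indexed from top), which is row 4 counting from the bottom (bottom = 1).
66 + 4 = 70, which is even, so the puzzle is not solvable.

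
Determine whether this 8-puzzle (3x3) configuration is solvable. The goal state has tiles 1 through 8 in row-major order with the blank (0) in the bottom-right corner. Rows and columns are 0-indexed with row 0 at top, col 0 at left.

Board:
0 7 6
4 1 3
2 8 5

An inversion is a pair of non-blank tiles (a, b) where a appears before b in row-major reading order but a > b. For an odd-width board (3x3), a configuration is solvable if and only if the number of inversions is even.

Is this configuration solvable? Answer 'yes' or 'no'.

Answer: yes

Derivation:
Inversions (pairs i<j in row-major order where tile[i] > tile[j] > 0): 16
16 is even, so the puzzle is solvable.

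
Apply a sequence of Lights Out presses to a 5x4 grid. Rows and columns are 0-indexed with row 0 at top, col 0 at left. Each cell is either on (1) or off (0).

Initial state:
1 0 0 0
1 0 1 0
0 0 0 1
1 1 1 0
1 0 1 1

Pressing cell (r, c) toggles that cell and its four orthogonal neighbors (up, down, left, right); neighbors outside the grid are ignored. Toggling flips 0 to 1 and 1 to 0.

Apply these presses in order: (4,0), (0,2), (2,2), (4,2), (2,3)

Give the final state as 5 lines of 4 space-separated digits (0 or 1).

After press 1 at (4,0):
1 0 0 0
1 0 1 0
0 0 0 1
0 1 1 0
0 1 1 1

After press 2 at (0,2):
1 1 1 1
1 0 0 0
0 0 0 1
0 1 1 0
0 1 1 1

After press 3 at (2,2):
1 1 1 1
1 0 1 0
0 1 1 0
0 1 0 0
0 1 1 1

After press 4 at (4,2):
1 1 1 1
1 0 1 0
0 1 1 0
0 1 1 0
0 0 0 0

After press 5 at (2,3):
1 1 1 1
1 0 1 1
0 1 0 1
0 1 1 1
0 0 0 0

Answer: 1 1 1 1
1 0 1 1
0 1 0 1
0 1 1 1
0 0 0 0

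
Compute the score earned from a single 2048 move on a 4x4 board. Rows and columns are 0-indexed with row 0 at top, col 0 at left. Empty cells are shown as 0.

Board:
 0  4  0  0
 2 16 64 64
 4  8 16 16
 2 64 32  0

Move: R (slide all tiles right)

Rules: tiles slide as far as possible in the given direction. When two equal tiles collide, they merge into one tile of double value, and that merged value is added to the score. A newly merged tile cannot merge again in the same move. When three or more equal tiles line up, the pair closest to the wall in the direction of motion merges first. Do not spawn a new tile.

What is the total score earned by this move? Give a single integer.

Slide right:
row 0: [0, 4, 0, 0] -> [0, 0, 0, 4]  score +0 (running 0)
row 1: [2, 16, 64, 64] -> [0, 2, 16, 128]  score +128 (running 128)
row 2: [4, 8, 16, 16] -> [0, 4, 8, 32]  score +32 (running 160)
row 3: [2, 64, 32, 0] -> [0, 2, 64, 32]  score +0 (running 160)
Board after move:
  0   0   0   4
  0   2  16 128
  0   4   8  32
  0   2  64  32

Answer: 160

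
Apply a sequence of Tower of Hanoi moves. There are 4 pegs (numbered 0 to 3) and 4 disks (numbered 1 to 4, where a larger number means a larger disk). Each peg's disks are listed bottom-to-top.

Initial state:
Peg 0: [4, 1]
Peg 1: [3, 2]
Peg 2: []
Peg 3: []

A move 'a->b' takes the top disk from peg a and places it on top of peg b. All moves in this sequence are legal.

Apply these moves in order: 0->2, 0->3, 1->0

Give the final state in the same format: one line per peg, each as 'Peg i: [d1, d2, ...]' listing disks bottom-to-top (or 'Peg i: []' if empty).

After move 1 (0->2):
Peg 0: [4]
Peg 1: [3, 2]
Peg 2: [1]
Peg 3: []

After move 2 (0->3):
Peg 0: []
Peg 1: [3, 2]
Peg 2: [1]
Peg 3: [4]

After move 3 (1->0):
Peg 0: [2]
Peg 1: [3]
Peg 2: [1]
Peg 3: [4]

Answer: Peg 0: [2]
Peg 1: [3]
Peg 2: [1]
Peg 3: [4]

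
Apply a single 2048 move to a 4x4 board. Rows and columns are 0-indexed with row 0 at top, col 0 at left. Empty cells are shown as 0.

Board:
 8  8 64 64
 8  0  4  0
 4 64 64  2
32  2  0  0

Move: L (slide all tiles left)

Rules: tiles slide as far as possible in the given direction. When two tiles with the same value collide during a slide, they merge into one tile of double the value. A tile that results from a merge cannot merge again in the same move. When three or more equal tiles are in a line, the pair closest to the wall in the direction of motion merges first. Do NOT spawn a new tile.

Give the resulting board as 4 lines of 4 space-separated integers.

Answer:  16 128   0   0
  8   4   0   0
  4 128   2   0
 32   2   0   0

Derivation:
Slide left:
row 0: [8, 8, 64, 64] -> [16, 128, 0, 0]
row 1: [8, 0, 4, 0] -> [8, 4, 0, 0]
row 2: [4, 64, 64, 2] -> [4, 128, 2, 0]
row 3: [32, 2, 0, 0] -> [32, 2, 0, 0]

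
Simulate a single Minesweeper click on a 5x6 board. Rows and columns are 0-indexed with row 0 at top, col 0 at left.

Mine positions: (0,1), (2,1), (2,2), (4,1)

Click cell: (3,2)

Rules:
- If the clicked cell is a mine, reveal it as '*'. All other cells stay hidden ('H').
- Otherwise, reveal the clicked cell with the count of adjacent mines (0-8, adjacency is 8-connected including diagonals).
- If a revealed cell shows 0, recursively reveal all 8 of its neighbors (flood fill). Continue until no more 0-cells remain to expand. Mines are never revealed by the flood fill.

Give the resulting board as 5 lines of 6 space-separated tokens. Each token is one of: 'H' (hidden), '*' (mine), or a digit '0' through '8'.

H H H H H H
H H H H H H
H H H H H H
H H 3 H H H
H H H H H H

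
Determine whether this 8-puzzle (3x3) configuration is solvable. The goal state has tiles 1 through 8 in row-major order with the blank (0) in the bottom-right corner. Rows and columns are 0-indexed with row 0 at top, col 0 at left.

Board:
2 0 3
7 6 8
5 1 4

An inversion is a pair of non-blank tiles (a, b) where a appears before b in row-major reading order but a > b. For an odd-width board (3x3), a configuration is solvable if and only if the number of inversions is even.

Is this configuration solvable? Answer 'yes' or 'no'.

Answer: yes

Derivation:
Inversions (pairs i<j in row-major order where tile[i] > tile[j] > 0): 14
14 is even, so the puzzle is solvable.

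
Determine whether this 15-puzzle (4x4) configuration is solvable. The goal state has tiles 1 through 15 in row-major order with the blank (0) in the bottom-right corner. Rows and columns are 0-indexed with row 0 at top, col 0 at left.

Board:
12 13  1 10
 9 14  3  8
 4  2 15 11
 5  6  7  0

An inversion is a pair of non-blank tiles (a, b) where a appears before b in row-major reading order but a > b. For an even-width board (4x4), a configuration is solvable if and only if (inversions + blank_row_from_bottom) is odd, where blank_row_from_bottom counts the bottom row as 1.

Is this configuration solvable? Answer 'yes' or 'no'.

Answer: no

Derivation:
Inversions: 59
Blank is in row 3 (0-indexed from top), which is row 1 counting from the bottom (bottom = 1).
59 + 1 = 60, which is even, so the puzzle is not solvable.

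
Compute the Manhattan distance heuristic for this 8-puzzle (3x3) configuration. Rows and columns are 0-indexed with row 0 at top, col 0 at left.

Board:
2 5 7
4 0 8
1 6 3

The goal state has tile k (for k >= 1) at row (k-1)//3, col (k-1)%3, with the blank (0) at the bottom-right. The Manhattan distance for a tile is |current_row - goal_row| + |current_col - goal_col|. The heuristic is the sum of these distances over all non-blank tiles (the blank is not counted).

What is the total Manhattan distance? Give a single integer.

Tile 2: at (0,0), goal (0,1), distance |0-0|+|0-1| = 1
Tile 5: at (0,1), goal (1,1), distance |0-1|+|1-1| = 1
Tile 7: at (0,2), goal (2,0), distance |0-2|+|2-0| = 4
Tile 4: at (1,0), goal (1,0), distance |1-1|+|0-0| = 0
Tile 8: at (1,2), goal (2,1), distance |1-2|+|2-1| = 2
Tile 1: at (2,0), goal (0,0), distance |2-0|+|0-0| = 2
Tile 6: at (2,1), goal (1,2), distance |2-1|+|1-2| = 2
Tile 3: at (2,2), goal (0,2), distance |2-0|+|2-2| = 2
Sum: 1 + 1 + 4 + 0 + 2 + 2 + 2 + 2 = 14

Answer: 14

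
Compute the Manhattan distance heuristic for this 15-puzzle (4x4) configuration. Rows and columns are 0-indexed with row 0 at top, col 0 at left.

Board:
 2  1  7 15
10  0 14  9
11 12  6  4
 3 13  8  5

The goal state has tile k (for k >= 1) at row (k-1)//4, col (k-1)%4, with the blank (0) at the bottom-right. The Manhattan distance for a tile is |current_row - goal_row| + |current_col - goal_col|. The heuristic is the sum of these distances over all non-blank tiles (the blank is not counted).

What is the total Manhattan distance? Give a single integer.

Tile 2: at (0,0), goal (0,1), distance |0-0|+|0-1| = 1
Tile 1: at (0,1), goal (0,0), distance |0-0|+|1-0| = 1
Tile 7: at (0,2), goal (1,2), distance |0-1|+|2-2| = 1
Tile 15: at (0,3), goal (3,2), distance |0-3|+|3-2| = 4
Tile 10: at (1,0), goal (2,1), distance |1-2|+|0-1| = 2
Tile 14: at (1,2), goal (3,1), distance |1-3|+|2-1| = 3
Tile 9: at (1,3), goal (2,0), distance |1-2|+|3-0| = 4
Tile 11: at (2,0), goal (2,2), distance |2-2|+|0-2| = 2
Tile 12: at (2,1), goal (2,3), distance |2-2|+|1-3| = 2
Tile 6: at (2,2), goal (1,1), distance |2-1|+|2-1| = 2
Tile 4: at (2,3), goal (0,3), distance |2-0|+|3-3| = 2
Tile 3: at (3,0), goal (0,2), distance |3-0|+|0-2| = 5
Tile 13: at (3,1), goal (3,0), distance |3-3|+|1-0| = 1
Tile 8: at (3,2), goal (1,3), distance |3-1|+|2-3| = 3
Tile 5: at (3,3), goal (1,0), distance |3-1|+|3-0| = 5
Sum: 1 + 1 + 1 + 4 + 2 + 3 + 4 + 2 + 2 + 2 + 2 + 5 + 1 + 3 + 5 = 38

Answer: 38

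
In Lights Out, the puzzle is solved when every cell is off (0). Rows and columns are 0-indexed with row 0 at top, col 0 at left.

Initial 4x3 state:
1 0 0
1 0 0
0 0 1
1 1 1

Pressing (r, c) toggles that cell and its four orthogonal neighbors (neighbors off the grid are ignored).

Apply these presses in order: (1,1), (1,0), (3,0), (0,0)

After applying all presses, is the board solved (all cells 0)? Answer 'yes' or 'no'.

Answer: no

Derivation:
After press 1 at (1,1):
1 1 0
0 1 1
0 1 1
1 1 1

After press 2 at (1,0):
0 1 0
1 0 1
1 1 1
1 1 1

After press 3 at (3,0):
0 1 0
1 0 1
0 1 1
0 0 1

After press 4 at (0,0):
1 0 0
0 0 1
0 1 1
0 0 1

Lights still on: 5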